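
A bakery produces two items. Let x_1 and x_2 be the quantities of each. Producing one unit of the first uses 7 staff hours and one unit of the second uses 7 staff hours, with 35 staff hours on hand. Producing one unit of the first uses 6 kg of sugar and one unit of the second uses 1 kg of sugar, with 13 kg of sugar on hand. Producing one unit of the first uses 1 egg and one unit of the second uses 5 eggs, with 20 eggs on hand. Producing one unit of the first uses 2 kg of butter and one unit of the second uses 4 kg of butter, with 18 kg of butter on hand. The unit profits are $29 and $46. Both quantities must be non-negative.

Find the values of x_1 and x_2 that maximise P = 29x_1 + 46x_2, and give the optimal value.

Vertices and P = 29x_1 + 46x_2:
  (0, 0) → P = 0
  (0, 4) → P = 184
  (13/6, 0) → P = 377/6
  (8/5, 17/5) → P = 1014/5
  (5/4, 15/4) → P = 835/4

The optimum lies where 7x_1 + 7x_2 = 35 and x_1 + 5x_2 = 20.
Solving simultaneously gives x_1 = 5/4, x_2 = 15/4.

x_1 = 5/4, x_2 = 15/4, maximum P = 835/4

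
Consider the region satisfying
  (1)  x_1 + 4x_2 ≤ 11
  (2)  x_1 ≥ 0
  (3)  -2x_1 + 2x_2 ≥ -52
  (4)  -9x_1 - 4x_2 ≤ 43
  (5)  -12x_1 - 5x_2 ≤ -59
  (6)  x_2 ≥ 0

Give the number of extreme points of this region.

Of the 15 pairwise boundary intersections, those satisfying every inequality are:
  (181/43, 73/43)
  (11, 0)
  (59/12, 0)

3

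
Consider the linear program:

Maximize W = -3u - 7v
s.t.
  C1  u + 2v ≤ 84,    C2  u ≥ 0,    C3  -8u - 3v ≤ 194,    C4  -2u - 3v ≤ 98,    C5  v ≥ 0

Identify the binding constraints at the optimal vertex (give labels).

Vertices and W = -3u - 7v:
  (0, 42) → W = -294
  (84, 0) → W = -252
  (0, 0) → W = 0

The maximum is at (0, 0). Substituting into each constraint, equality holds for C2 and C5; the remaining constraints have slack.

C2 and C5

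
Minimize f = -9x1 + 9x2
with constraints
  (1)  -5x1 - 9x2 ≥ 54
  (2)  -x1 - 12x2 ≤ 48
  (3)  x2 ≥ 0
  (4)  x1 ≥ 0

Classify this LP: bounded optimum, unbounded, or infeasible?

The boundaries -5x1 - 9x2 = 54 and x2 = 0 meet at (-54/5, 0), but that point violates x1 ≥ 0. Every candidate vertex is excluded by some other constraint, so the feasible region is empty.

infeasible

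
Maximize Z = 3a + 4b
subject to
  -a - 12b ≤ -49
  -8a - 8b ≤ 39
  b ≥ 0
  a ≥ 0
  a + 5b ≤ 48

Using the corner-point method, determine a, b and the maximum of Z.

a = 331/7, b = 1/7, maximum Z = 997/7

Extreme points and Z = 3a + 4b:
  (0, 49/12) → Z = 49/3
  (331/7, 1/7) → Z = 997/7
  (0, 48/5) → Z = 192/5

The binding constraints are -a - 12b = -49 and a + 5b = 48.
Solving simultaneously gives a = 331/7, b = 1/7.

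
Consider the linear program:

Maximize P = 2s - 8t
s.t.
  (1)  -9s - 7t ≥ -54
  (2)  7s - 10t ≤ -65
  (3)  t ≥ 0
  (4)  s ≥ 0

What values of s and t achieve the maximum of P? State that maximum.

Extreme points and P = 2s - 8t:
  (85/139, 963/139) → P = -7534/139
  (0, 54/7) → P = -432/7
  (0, 13/2) → P = -52

s = 0, t = 13/2, maximum P = -52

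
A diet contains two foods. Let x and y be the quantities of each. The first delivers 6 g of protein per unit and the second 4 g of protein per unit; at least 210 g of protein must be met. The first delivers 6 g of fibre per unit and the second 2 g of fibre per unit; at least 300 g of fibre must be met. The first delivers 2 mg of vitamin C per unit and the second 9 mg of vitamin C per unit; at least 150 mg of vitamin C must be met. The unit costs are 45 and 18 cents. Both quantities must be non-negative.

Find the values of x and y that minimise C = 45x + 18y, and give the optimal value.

The feasible region is unbounded (it extends along (0, 1), (1, 0)), but C strictly increases along every unbounded feasible direction, so there is no improving ray and the minimum is attained at a vertex.

The binding constraints are 6x + 2y = 300 and 2x + 9y = 150.
Solving simultaneously gives x = 48, y = 6.

x = 48, y = 6, minimum C = 2268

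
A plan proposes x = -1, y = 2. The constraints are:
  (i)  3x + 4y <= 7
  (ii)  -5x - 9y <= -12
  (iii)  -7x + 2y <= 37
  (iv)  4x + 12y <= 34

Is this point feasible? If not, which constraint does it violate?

(i): 5 ≤ 7 ✓
(ii): -13 ≤ -12 ✓
(iii): 11 ≤ 37 ✓
(iv): 20 ≤ 34 ✓

feasible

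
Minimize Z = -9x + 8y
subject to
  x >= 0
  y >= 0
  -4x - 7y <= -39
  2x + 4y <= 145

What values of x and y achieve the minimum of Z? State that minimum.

x = 145/2, y = 0, minimum Z = -1305/2

Extreme points and Z = -9x + 8y:
  (0, 39/7) → Z = 312/7
  (0, 145/4) → Z = 290
  (39/4, 0) → Z = -351/4
  (145/2, 0) → Z = -1305/2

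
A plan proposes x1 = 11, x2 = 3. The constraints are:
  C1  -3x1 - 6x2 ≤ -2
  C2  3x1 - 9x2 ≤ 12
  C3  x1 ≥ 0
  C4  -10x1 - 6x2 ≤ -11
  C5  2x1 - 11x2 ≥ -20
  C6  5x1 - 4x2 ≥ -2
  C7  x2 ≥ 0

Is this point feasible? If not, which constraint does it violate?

feasible

C1: -51 ≤ -2 ✓
C2: 6 ≤ 12 ✓
C3: 11 ≥ 0 ✓
C4: -128 ≤ -11 ✓
C5: -11 ≥ -20 ✓
C6: 43 ≥ -2 ✓
C7: 3 ≥ 0 ✓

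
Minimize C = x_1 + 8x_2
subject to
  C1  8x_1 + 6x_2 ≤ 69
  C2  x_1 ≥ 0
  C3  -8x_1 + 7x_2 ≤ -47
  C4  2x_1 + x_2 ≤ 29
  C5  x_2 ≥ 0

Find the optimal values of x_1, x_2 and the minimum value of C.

x_1 = 47/8, x_2 = 0, minimum C = 47/8

Extreme points and C = x_1 + 8x_2:
  (765/104, 22/13) → C = 2173/104
  (69/8, 0) → C = 69/8
  (47/8, 0) → C = 47/8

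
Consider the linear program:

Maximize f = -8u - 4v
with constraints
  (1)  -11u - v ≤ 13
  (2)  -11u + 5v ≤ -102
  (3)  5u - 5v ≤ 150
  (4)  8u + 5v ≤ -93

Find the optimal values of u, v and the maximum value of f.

At the optimal vertex, -11u - v = 13 and 5u - 5v = 150.
Solving simultaneously gives u = 17/12, v = -343/12.

u = 17/12, v = -343/12, maximum f = 103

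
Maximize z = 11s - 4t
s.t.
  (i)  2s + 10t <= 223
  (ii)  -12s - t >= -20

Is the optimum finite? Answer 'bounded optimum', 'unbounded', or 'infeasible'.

From the feasible point (-23/118, 1318/59), moving in the direction (1, -12) keeps every constraint satisfied while z increases without bound.

unbounded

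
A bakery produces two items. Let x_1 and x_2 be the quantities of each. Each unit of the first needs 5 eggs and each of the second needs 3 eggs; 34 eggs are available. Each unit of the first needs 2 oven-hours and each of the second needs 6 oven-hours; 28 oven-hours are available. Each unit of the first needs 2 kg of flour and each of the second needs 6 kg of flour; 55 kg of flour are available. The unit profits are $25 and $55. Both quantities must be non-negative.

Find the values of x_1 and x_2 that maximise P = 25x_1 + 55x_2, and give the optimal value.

Corner points and P = 25x_1 + 55x_2:
  (0, 0) → P = 0
  (0, 14/3) → P = 770/3
  (34/5, 0) → P = 170
  (5, 3) → P = 290

The binding constraints are 5x_1 + 3x_2 = 34 and 2x_1 + 6x_2 = 28.
Solving simultaneously gives x_1 = 5, x_2 = 3.

x_1 = 5, x_2 = 3, maximum P = 290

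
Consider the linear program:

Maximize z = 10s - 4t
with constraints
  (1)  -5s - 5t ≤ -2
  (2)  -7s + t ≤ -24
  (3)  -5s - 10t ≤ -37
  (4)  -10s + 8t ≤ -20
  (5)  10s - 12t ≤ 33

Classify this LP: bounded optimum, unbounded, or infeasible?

unbounded

From the feasible point (277/75, 139/75), moving in the direction (12, 10) keeps every constraint satisfied while z increases without bound.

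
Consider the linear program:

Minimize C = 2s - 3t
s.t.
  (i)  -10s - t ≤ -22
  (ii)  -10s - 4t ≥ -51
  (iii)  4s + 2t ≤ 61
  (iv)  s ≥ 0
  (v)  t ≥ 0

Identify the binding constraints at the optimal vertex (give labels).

(i) and (ii)

Corner points and C = 2s - 3t:
  (37/30, 29/3) → C = -398/15
  (11/5, 0) → C = 22/5
  (51/10, 0) → C = 51/5

The minimum is at (37/30, 29/3). Substituting into each constraint, equality holds for (i) and (ii); the remaining constraints have slack.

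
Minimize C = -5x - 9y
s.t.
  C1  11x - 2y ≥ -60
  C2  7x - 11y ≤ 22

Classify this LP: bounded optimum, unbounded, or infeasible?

unbounded

From the feasible point (-704/107, -662/107), moving in the direction (11, 7) keeps every constraint satisfied while C decreases without bound.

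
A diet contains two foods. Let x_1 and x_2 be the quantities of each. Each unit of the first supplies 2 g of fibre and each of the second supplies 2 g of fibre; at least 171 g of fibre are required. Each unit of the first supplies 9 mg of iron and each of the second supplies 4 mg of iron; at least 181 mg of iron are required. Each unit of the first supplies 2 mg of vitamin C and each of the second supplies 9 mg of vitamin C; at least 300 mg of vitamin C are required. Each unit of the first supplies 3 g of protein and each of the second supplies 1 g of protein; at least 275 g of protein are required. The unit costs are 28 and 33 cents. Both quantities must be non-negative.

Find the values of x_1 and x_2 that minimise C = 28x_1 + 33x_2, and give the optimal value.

The feasible region is unbounded (it extends along (0, 1), (1, 0)), but C strictly increases along every unbounded feasible direction, so there is no improving ray and the minimum is attained at a vertex.

x_1 = 87, x_2 = 14, minimum C = 2898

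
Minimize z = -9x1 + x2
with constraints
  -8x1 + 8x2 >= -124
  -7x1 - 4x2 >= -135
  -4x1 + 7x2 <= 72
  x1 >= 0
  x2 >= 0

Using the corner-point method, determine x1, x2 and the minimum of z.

Vertices and z = -9x1 + x2:
  (197/11, 53/22) → z = -3493/22
  (31/2, 0) → z = -279/2
  (657/65, 1044/65) → z = -4869/65
  (0, 72/7) → z = 72/7
  (0, 0) → z = 0

The optimum lies where -8x1 + 8x2 = -124 and -7x1 - 4x2 = -135.
Solving simultaneously gives x1 = 197/11, x2 = 53/22.

x1 = 197/11, x2 = 53/22, minimum z = -3493/22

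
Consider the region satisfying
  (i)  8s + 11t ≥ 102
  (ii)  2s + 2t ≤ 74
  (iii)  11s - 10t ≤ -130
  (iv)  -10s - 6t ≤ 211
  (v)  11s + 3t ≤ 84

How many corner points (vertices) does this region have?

5

Of the 10 pairwise boundary intersections, those satisfying every inequality are:
  (-410/201, 2162/201)
  (-2933/62, 1354/31)
  (-433/4, 581/4)
  (-27/8, 323/8)
  (450/143, 214/13)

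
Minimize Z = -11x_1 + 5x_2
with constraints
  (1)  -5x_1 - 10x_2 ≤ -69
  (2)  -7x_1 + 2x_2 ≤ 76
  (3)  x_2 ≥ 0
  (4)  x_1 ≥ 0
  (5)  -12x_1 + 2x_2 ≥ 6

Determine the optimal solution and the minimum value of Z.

Corner points and Z = -11x_1 + 5x_2:
  (0, 69/10) → Z = 69/2
  (3/5, 33/5) → Z = 132/5
  (0, 38) → Z = 190
  (14, 87) → Z = 281

At the optimal vertex, -5x_1 - 10x_2 = -69 and -12x_1 + 2x_2 = 6.
Solving simultaneously gives x_1 = 3/5, x_2 = 33/5.

x_1 = 3/5, x_2 = 33/5, minimum Z = 132/5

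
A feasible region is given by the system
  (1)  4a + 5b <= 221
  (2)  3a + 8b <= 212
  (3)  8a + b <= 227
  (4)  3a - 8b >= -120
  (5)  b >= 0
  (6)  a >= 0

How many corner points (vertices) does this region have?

5

The feasible vertices (each the meet of two boundaries and inside every other half-plane) are:
  (1604/61, 1015/61)
  (46/3, 83/4)
  (227/8, 0)
  (0, 15)
  (0, 0)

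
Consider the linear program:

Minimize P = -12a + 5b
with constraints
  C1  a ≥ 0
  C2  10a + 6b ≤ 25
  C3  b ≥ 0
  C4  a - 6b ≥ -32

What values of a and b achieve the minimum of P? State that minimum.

a = 5/2, b = 0, minimum P = -30

Corner points and P = -12a + 5b:
  (0, 25/6) → P = 125/6
  (0, 0) → P = 0
  (5/2, 0) → P = -30

The optimum lies where 10a + 6b = 25 and b = 0.
Solving simultaneously gives a = 5/2, b = 0.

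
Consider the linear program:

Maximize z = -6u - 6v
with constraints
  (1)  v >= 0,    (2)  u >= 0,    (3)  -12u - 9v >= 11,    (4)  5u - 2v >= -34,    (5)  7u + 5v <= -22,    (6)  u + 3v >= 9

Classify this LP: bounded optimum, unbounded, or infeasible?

infeasible

The boundaries 7u + 5v = -22 and u + 3v = 9 meet at (-111/16, 85/16), but that point violates u ≥ 0. Every candidate vertex is excluded by some other constraint, so the feasible region is empty.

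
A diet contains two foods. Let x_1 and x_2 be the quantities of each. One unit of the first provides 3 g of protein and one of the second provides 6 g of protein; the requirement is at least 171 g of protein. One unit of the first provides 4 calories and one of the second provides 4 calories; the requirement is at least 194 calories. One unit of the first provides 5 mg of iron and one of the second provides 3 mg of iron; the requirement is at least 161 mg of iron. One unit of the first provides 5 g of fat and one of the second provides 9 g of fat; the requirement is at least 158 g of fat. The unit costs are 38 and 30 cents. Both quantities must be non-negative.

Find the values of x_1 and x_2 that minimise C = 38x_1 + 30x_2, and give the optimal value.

The feasible region is unbounded (it extends along (0, 1), (1, 0)), but C strictly increases along every unbounded feasible direction, so there is no improving ray and the minimum is attained at a vertex.

x_1 = 31/4, x_2 = 163/4, minimum C = 1517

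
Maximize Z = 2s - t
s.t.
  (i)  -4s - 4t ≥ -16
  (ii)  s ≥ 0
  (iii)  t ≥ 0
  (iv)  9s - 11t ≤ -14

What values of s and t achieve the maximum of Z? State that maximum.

s = 3/2, t = 5/2, maximum Z = 1/2

Extreme points and Z = 2s - t:
  (0, 4) → Z = -4
  (3/2, 5/2) → Z = 1/2
  (0, 14/11) → Z = -14/11

At the optimal vertex, -4s - 4t = -16 and 9s - 11t = -14.
Solving simultaneously gives s = 3/2, t = 5/2.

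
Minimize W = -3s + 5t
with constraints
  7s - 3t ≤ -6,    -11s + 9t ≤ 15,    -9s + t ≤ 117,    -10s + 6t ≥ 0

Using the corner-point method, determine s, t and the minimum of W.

Feasible corners and W = -3s + 5t:
  (-3/10, 13/10) → W = 37/5
  (-3, -5) → W = -16
  (-519/35, -576/35) → W = -189/5
  (-351/22, -585/22) → W = -936/11

The optimum lies where -9s + t = 117 and -10s + 6t = 0.
Solving simultaneously gives s = -351/22, t = -585/22.

s = -351/22, t = -585/22, minimum W = -936/11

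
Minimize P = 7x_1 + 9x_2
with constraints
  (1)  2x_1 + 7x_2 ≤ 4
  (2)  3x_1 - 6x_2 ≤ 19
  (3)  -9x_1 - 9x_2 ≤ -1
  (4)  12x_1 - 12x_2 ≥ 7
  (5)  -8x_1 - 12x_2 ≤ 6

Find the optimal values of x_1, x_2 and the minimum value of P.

At the optimal vertex, -9x_1 - 9x_2 = -1 and -8x_1 - 12x_2 = 6.
Solving simultaneously gives x_1 = 11/6, x_2 = -31/18.

x_1 = 11/6, x_2 = -31/18, minimum P = -8/3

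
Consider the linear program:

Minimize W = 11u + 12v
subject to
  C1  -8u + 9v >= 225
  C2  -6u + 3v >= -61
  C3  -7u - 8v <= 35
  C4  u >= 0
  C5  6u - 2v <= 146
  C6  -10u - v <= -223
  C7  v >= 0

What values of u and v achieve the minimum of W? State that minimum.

Corner points and W = 11u + 12v:
  (204/5, 919/15) → W = 1184
  (891/49, 2017/49) → W = 34005/49
  (158/3, 85) → W = 4798/3
  (0, 223) → W = 2676
The feasible region is unbounded (it extends along (0, 1), (1, 3)), but W strictly increases along every unbounded feasible direction, so there is no improving ray and the minimum is attained at a vertex.

At the optimal vertex, -8u + 9v = 225 and -10u - v = -223.
Solving simultaneously gives u = 891/49, v = 2017/49.

u = 891/49, v = 2017/49, minimum W = 34005/49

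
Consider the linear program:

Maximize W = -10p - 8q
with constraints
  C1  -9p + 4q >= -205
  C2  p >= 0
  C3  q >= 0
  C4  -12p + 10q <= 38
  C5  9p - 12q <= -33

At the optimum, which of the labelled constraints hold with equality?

Feasible corners and W = -10p - 8q:
  (367/7, 467/7) → W = -1058
  (36, 119/4) → W = -598
  (0, 19/5) → W = -152/5
  (0, 11/4) → W = -22

The maximum is at (0, 11/4). Substituting into each constraint, equality holds for C2 and C5; the remaining constraints have slack.

C2 and C5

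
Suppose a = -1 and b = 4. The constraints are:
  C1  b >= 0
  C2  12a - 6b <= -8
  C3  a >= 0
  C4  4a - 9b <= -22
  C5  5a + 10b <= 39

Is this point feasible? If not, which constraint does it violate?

Constraint C3: a = -1, which is not ≥ 0. All other constraints are satisfied.

not feasible — violates C3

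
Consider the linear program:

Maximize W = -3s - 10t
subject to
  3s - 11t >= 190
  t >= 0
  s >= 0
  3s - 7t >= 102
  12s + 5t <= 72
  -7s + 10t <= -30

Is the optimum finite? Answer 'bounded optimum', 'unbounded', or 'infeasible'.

The boundaries 3s - 11t = 190 and t = 0 meet at (190/3, 0), but that point violates 12s + 5t ≤ 72. Every candidate vertex is excluded by some other constraint, so the feasible region is empty.

infeasible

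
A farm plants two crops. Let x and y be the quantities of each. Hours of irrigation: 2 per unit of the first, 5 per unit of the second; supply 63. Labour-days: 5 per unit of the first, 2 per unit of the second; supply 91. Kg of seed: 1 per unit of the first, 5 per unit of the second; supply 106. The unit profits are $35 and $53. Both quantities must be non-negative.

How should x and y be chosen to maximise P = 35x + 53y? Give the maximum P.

Vertices and P = 35x + 53y:
  (0, 0) → P = 0
  (0, 63/5) → P = 3339/5
  (91/5, 0) → P = 637
  (47/3, 19/3) → P = 884

At the optimal vertex, 2x + 5y = 63 and 5x + 2y = 91.
Solving simultaneously gives x = 47/3, y = 19/3.

x = 47/3, y = 19/3, maximum P = 884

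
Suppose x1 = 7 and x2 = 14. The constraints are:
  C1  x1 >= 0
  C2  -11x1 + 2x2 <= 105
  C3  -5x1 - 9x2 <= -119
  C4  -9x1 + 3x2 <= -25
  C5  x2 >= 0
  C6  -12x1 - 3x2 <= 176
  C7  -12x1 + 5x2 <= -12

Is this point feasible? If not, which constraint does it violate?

not feasible — violates C4

Constraint C4: -9x1 + 3x2 = -21, which is not ≤ -25. All other constraints are satisfied.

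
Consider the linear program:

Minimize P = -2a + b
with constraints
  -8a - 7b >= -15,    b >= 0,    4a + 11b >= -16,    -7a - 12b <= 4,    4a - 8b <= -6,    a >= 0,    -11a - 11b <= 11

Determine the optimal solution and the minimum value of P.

a = 39/46, b = 27/23, minimum P = -12/23

Corner points and P = -2a + b:
  (39/46, 27/23) → P = -12/23
  (0, 15/7) → P = 15/7
  (0, 3/4) → P = 3/4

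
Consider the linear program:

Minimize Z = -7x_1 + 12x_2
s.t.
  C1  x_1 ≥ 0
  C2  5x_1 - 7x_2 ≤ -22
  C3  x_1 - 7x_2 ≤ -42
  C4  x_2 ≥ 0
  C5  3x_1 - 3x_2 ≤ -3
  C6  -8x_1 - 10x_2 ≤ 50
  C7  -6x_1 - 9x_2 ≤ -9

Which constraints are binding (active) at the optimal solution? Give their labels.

Feasible corners and Z = -7x_1 + 12x_2:
  (0, 6) → Z = 72
  (5, 47/7) → Z = 319/7
  (15/2, 17/2) → Z = 99/2
The feasible region is unbounded (it extends along (0, 1), (1, 1)), but Z strictly increases along every unbounded feasible direction, so there is no improving ray and the minimum is attained at a vertex.

The minimum is at (5, 47/7). Substituting into each constraint, equality holds for C2 and C3; the remaining constraints have slack.

C2 and C3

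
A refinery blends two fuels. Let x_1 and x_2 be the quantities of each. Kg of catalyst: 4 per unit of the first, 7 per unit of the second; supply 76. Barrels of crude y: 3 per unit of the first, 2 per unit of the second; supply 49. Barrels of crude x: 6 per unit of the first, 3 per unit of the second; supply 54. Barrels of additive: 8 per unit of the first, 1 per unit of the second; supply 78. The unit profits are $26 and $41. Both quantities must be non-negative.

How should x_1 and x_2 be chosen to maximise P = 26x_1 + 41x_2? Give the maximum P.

Extreme points and P = 26x_1 + 41x_2:
  (0, 0) → P = 0
  (0, 76/7) → P = 3116/7
  (9, 0) → P = 234
  (5, 8) → P = 458

x_1 = 5, x_2 = 8, maximum P = 458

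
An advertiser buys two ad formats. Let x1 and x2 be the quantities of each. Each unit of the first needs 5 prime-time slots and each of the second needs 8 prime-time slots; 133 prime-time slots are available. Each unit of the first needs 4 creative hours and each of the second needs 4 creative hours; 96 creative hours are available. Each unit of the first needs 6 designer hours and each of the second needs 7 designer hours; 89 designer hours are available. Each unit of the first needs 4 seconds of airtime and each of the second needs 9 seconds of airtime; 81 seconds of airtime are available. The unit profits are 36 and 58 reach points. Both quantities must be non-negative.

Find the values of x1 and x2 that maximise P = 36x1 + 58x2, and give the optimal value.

At the optimal vertex, 6x1 + 7x2 = 89 and 4x1 + 9x2 = 81.
Solving simultaneously gives x1 = 9, x2 = 5.

x1 = 9, x2 = 5, maximum P = 614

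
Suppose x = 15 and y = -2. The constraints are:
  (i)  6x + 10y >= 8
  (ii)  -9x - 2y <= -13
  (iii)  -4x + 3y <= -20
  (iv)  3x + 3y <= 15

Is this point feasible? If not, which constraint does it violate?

not feasible — violates (iv)

Constraint (iv): 3x + 3y = 39, which is not ≤ 15. All other constraints are satisfied.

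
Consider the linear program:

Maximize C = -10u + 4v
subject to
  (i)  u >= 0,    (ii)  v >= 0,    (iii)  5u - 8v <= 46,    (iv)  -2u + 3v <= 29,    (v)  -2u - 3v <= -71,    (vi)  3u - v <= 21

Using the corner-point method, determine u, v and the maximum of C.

Feasible corners and C = -10u + 4v:
  (21/2, 50/3) → C = -115/3
  (92/7, 129/7) → C = -404/7
  (134/11, 171/11) → C = -656/11

The optimum lies where -2u + 3v = 29 and -2u - 3v = -71.
Solving simultaneously gives u = 21/2, v = 50/3.

u = 21/2, v = 50/3, maximum C = -115/3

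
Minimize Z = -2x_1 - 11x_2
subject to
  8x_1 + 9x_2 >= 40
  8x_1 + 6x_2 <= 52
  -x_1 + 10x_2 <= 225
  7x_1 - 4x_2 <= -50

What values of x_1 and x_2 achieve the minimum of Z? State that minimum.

x_1 = -415/43, x_2 = 926/43, minimum Z = -9356/43

Extreme points and Z = -2x_1 - 11x_2:
  (-1625/89, 1840/89) → Z = -16990/89
  (-58/19, 136/19) → Z = -1380/19
  (-415/43, 926/43) → Z = -9356/43
  (-46/37, 382/37) → Z = -4110/37

At the optimal vertex, 8x_1 + 6x_2 = 52 and -x_1 + 10x_2 = 225.
Solving simultaneously gives x_1 = -415/43, x_2 = 926/43.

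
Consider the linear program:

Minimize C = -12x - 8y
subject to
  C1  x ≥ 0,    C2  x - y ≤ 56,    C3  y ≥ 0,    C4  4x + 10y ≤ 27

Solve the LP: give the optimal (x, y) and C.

x = 27/4, y = 0, minimum C = -81

Corner points and C = -12x - 8y:
  (0, 0) → C = 0
  (0, 27/10) → C = -108/5
  (27/4, 0) → C = -81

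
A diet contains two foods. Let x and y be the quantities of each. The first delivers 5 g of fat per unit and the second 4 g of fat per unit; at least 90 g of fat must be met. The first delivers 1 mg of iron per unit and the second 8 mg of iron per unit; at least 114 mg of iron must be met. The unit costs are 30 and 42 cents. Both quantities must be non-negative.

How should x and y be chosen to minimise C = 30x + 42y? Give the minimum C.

x = 22/3, y = 40/3, minimum C = 780

Vertices and C = 30x + 42y:
  (0, 45/2) → C = 945
  (114, 0) → C = 3420
  (22/3, 40/3) → C = 780
The feasible region is unbounded (it extends along (0, 1), (1, 0)), but C strictly increases along every unbounded feasible direction, so there is no improving ray and the minimum is attained at a vertex.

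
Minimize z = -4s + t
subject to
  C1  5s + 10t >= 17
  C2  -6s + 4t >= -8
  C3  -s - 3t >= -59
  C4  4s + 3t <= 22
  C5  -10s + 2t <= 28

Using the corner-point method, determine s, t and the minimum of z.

Feasible corners and z = -4s + t:
  (37/20, 31/40) → z = -53/8
  (-123/55, 31/11) → z = 647/55
  (56/17, 50/17) → z = -174/17
  (-20/19, 166/19) → z = 246/19

The binding constraints are -6s + 4t = -8 and 4s + 3t = 22.
Solving simultaneously gives s = 56/17, t = 50/17.

s = 56/17, t = 50/17, minimum z = -174/17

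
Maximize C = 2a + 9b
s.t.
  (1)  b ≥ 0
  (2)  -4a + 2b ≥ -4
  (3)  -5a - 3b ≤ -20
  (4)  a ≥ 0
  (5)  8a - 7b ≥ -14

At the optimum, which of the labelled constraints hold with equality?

Vertices and C = 2a + 9b:
  (26/11, 30/11) → C = 322/11
  (14/3, 22/3) → C = 226/3
  (98/59, 230/59) → C = 2266/59

The maximum is at (14/3, 22/3). Substituting into each constraint, equality holds for (2) and (5); the remaining constraints have slack.

(2) and (5)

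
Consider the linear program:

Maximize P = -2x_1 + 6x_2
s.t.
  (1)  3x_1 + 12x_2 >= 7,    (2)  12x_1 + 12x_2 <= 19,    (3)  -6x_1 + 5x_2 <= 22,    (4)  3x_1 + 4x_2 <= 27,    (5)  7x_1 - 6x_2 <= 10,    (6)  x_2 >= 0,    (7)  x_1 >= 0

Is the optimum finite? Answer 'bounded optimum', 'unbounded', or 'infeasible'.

bounded optimum

Extreme points and P = -2x_1 + 6x_2:
  (4/3, 1/4) → P = -7/6
  (0, 7/12) → P = 7/2
  (0, 19/12) → P = 19/2
The feasible region has finitely many vertices and no improving ray; the maximum is 19/2 at (0, 19/12).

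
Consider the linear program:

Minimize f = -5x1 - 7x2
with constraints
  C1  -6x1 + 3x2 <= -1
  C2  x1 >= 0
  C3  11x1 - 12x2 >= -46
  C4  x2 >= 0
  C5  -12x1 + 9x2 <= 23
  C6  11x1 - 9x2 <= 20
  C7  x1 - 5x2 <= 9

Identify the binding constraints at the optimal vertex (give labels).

Extreme points and f = -5x1 - 7x2:
  (50/13, 287/39) → f = -2759/39
  (1/6, 0) → f = -5/6
  (218/11, 22) → f = -2784/11
  (20/11, 0) → f = -100/11

The minimum is at (218/11, 22). Substituting into each constraint, equality holds for C3 and C6; the remaining constraints have slack.

C3 and C6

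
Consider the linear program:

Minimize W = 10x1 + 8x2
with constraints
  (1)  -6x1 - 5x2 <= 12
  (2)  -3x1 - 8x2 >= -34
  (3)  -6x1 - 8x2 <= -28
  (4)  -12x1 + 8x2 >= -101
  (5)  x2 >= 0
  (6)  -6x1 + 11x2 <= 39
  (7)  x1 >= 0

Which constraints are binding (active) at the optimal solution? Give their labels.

Feasible corners and W = 10x1 + 8x2:
  (9, 7/8) → W = 97
  (62/81, 107/27) → W = 3188/81
  (14/3, 0) → W = 140/3
  (0, 7/2) → W = 28
  (101/12, 0) → W = 505/6
  (0, 39/11) → W = 312/11

The minimum is at (0, 7/2). Substituting into each constraint, equality holds for (3) and (7); the remaining constraints have slack.

(3) and (7)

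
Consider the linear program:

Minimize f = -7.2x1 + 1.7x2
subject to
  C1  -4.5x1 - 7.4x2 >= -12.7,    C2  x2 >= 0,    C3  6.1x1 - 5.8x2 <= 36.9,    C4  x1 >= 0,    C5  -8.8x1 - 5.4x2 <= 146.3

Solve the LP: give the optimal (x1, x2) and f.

x1 = 127/45, x2 = 0, minimum f = -508/25

Extreme points and f = -7.2x1 + 1.7x2:
  (127/45, 0) → f = -508/25
  (0, 127/74) → f = 2159/740
  (0, 0) → f = 0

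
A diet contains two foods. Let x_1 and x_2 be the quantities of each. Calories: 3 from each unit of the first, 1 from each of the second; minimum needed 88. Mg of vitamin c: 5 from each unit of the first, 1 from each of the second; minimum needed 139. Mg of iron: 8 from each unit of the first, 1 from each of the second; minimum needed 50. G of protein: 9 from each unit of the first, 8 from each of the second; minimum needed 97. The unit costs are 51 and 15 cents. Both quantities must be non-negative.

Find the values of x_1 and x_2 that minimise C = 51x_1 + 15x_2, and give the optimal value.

x_1 = 51/2, x_2 = 23/2, minimum C = 1473

Feasible corners and C = 51x_1 + 15x_2:
  (0, 139) → C = 2085
  (88/3, 0) → C = 1496
  (51/2, 23/2) → C = 1473
The feasible region is unbounded (it extends along (0, 1), (1, 0)), but C strictly increases along every unbounded feasible direction, so there is no improving ray and the minimum is attained at a vertex.

The binding constraints are 3x_1 + x_2 = 88 and 5x_1 + x_2 = 139.
Solving simultaneously gives x_1 = 51/2, x_2 = 23/2.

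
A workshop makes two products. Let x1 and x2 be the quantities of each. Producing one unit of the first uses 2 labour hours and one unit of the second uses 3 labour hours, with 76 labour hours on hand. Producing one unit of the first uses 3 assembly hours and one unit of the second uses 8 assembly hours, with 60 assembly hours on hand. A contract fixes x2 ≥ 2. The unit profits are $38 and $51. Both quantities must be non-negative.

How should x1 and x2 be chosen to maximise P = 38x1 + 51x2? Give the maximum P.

Feasible corners and P = 38x1 + 51x2:
  (0, 15/2) → P = 765/2
  (0, 2) → P = 102
  (44/3, 2) → P = 1978/3

At the optimal vertex, 3x1 + 8x2 = 60 and x2 = 2.
Solving simultaneously gives x1 = 44/3, x2 = 2.

x1 = 44/3, x2 = 2, maximum P = 1978/3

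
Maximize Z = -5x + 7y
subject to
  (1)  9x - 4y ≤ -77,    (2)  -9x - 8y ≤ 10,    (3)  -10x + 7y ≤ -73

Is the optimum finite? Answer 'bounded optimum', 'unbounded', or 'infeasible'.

The boundaries 9x - 4y = -77 and -9x - 8y = 10 meet at (-164/27, 67/12), but that point violates -10x + 7y ≤ -73. Every candidate vertex is excluded by some other constraint, so the feasible region is empty.

infeasible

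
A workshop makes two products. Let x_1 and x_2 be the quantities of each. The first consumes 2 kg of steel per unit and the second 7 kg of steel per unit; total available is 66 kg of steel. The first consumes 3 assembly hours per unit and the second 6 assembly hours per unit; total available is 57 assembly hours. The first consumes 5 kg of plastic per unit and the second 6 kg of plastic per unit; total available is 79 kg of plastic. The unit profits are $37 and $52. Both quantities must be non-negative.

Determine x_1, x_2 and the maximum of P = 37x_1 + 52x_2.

x_1 = 11, x_2 = 4, maximum P = 615

Feasible corners and P = 37x_1 + 52x_2:
  (0, 0) → P = 0
  (0, 66/7) → P = 3432/7
  (79/5, 0) → P = 2923/5
  (1/3, 28/3) → P = 1493/3
  (11, 4) → P = 615

At the optimal vertex, 3x_1 + 6x_2 = 57 and 5x_1 + 6x_2 = 79.
Solving simultaneously gives x_1 = 11, x_2 = 4.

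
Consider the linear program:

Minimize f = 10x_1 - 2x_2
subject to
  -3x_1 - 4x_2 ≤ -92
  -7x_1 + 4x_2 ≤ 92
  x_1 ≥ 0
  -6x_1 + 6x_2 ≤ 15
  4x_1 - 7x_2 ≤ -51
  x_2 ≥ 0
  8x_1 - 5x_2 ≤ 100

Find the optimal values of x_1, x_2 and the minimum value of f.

At the optimal vertex, -3x_1 - 4x_2 = -92 and -6x_1 + 6x_2 = 15.
Solving simultaneously gives x_1 = 82/7, x_2 = 199/14.

x_1 = 82/7, x_2 = 199/14, minimum f = 621/7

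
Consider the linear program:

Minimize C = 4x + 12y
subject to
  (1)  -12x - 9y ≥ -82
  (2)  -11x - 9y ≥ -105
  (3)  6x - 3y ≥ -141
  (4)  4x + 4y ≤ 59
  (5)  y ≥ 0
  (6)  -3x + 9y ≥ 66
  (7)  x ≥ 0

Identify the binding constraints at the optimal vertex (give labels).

(6) and (7)

Vertices and C = 4x + 12y:
  (16/15, 346/45) → C = 1448/15
  (0, 82/9) → C = 328/3
  (0, 22/3) → C = 88

The minimum is at (0, 22/3). Substituting into each constraint, equality holds for (6) and (7); the remaining constraints have slack.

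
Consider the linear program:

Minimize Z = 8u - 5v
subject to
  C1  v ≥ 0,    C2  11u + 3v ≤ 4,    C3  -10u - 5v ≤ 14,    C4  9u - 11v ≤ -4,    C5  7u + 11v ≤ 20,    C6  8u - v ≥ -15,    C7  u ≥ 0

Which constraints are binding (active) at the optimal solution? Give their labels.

Corner points and Z = 8u - 5v:
  (8/37, 20/37) → Z = -36/37
  (0, 4/3) → Z = -20/3
  (0, 4/11) → Z = -20/11

The minimum is at (0, 4/3). Substituting into each constraint, equality holds for C2 and C7; the remaining constraints have slack.

C2 and C7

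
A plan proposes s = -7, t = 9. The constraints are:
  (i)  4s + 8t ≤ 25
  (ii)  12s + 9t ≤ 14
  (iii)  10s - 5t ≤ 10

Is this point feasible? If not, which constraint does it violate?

not feasible — violates (i)

Constraint (i): 4s + 8t = 44, which is not ≤ 25. All other constraints are satisfied.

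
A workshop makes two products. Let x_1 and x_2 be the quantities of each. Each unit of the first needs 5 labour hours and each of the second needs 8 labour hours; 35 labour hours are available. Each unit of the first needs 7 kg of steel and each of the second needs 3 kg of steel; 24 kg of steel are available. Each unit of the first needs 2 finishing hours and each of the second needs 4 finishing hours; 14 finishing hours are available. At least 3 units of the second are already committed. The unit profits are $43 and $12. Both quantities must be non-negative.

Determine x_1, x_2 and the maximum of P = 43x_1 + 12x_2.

x_1 = 1, x_2 = 3, maximum P = 79

Corner points and P = 43x_1 + 12x_2:
  (0, 7/2) → P = 42
  (0, 3) → P = 36
  (1, 3) → P = 79

The optimum lies where 2x_1 + 4x_2 = 14 and x_2 = 3.
Solving simultaneously gives x_1 = 1, x_2 = 3.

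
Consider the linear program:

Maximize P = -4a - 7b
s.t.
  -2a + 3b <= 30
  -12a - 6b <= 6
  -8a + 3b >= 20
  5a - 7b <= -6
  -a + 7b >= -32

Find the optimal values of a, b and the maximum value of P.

Feasible corners and P = -4a - 7b:
  (-33/8, 29/4) → P = -137/4
  (5/3, 100/9) → P = -760/9
  (-23/14, 16/7) → P = -66/7

At the optimal vertex, -12a - 6b = 6 and -8a + 3b = 20.
Solving simultaneously gives a = -23/14, b = 16/7.

a = -23/14, b = 16/7, maximum P = -66/7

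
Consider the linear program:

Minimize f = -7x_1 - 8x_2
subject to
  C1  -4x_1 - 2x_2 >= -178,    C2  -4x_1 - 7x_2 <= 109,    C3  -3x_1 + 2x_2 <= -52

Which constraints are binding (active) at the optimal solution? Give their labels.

Corner points and f = -7x_1 - 8x_2:
  (366/5, -287/5) → f = -266/5
  (230/7, 163/7) → f = -2914/7
  (146/29, -535/29) → f = 3258/29

The minimum is at (230/7, 163/7). Substituting into each constraint, equality holds for C1 and C3; the remaining constraints have slack.

C1 and C3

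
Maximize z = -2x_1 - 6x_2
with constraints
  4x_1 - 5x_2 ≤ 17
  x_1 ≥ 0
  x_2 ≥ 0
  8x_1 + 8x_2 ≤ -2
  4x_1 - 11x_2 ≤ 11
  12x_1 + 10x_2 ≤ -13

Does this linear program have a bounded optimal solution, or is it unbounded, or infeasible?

The boundaries x_2 = 0 and 12x_1 + 10x_2 = -13 meet at (-13/12, 0), but that point violates x_1 ≥ 0. Every candidate vertex is excluded by some other constraint, so the feasible region is empty.

infeasible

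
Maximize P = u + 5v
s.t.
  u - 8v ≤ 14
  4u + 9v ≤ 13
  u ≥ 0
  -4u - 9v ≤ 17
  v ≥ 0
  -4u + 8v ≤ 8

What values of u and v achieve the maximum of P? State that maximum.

Feasible corners and P = u + 5v:
  (13/4, 0) → P = 13/4
  (8/17, 21/17) → P = 113/17
  (0, 0) → P = 0
  (0, 1) → P = 5

At the optimal vertex, 4u + 9v = 13 and -4u + 8v = 8.
Solving simultaneously gives u = 8/17, v = 21/17.

u = 8/17, v = 21/17, maximum P = 113/17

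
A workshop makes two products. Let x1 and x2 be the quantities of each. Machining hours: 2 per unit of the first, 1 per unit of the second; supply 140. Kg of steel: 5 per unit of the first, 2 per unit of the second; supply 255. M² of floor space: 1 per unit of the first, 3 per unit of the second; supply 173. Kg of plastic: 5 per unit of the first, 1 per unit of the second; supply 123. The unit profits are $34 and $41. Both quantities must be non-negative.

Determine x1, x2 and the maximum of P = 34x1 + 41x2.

x1 = 14, x2 = 53, maximum P = 2649

Vertices and P = 34x1 + 41x2:
  (0, 0) → P = 0
  (0, 173/3) → P = 7093/3
  (123/5, 0) → P = 4182/5
  (14, 53) → P = 2649

At the optimal vertex, x1 + 3x2 = 173 and 5x1 + x2 = 123.
Solving simultaneously gives x1 = 14, x2 = 53.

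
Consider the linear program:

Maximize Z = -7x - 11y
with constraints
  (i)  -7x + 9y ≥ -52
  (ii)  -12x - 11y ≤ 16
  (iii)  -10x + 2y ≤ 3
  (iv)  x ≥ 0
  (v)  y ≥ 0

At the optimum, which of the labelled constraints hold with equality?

(iv) and (v)

Corner points and Z = -7x - 11y:
  (52/7, 0) → Z = -52
  (0, 3/2) → Z = -33/2
  (0, 0) → Z = 0
The feasible region is unbounded (it extends along (1, 5), (9, 7)), but Z strictly decreases along every unbounded feasible direction, so there is no improving ray and the maximum is attained at a vertex.

The maximum is at (0, 0). Substituting into each constraint, equality holds for (iv) and (v); the remaining constraints have slack.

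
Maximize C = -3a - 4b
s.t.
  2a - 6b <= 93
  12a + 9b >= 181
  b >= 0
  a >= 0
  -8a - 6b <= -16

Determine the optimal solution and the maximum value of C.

Vertices and C = -3a - 4b:
  (93/2, 0) → C = -279/2
  (181/12, 0) → C = -181/4
  (0, 181/9) → C = -724/9
The feasible region is unbounded (it extends along (0, 1), (3, 1)), but C strictly decreases along every unbounded feasible direction, so there is no improving ray and the maximum is attained at a vertex.

a = 181/12, b = 0, maximum C = -181/4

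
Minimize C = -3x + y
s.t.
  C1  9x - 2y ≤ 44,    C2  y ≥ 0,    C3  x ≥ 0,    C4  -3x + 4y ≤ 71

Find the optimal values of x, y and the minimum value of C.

x = 44/9, y = 0, minimum C = -44/3

Feasible corners and C = -3x + y:
  (44/9, 0) → C = -44/3
  (53/5, 257/10) → C = -61/10
  (0, 0) → C = 0
  (0, 71/4) → C = 71/4

At the optimal vertex, 9x - 2y = 44 and y = 0.
Solving simultaneously gives x = 44/9, y = 0.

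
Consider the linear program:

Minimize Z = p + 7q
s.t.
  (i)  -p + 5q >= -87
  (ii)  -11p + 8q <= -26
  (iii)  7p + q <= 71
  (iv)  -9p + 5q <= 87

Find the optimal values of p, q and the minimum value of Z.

p = -566/47, q = -931/47, minimum Z = -7083/47

The binding constraints are -p + 5q = -87 and -11p + 8q = -26.
Solving simultaneously gives p = -566/47, q = -931/47.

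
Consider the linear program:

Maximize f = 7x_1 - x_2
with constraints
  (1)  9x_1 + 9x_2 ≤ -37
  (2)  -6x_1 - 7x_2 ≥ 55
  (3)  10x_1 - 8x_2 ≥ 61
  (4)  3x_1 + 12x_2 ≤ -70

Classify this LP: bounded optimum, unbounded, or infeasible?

From the feasible point (236/9, -91/3), moving in the direction (9, -9) keeps every constraint satisfied while f increases without bound.

unbounded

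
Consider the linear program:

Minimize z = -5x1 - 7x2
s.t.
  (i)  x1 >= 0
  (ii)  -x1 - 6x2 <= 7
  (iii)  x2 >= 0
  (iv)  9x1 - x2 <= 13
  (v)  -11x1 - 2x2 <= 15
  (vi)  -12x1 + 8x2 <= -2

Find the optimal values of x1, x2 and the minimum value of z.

At the optimal vertex, 9x1 - x2 = 13 and -12x1 + 8x2 = -2.
Solving simultaneously gives x1 = 17/10, x2 = 23/10.

x1 = 17/10, x2 = 23/10, minimum z = -123/5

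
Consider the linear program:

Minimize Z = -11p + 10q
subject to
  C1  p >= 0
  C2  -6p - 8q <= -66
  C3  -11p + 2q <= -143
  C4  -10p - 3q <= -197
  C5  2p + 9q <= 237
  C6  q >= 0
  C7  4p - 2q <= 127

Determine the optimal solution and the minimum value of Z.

The optimum lies where q = 0 and 4p - 2q = 127.
Solving simultaneously gives p = 127/4, q = 0.

p = 127/4, q = 0, minimum Z = -1397/4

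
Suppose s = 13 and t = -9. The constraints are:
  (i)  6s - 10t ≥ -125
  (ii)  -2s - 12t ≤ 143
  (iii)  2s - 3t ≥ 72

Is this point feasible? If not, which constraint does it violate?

not feasible — violates (iii)

Constraint (iii): 2s - 3t = 53, which is not ≥ 72. All other constraints are satisfied.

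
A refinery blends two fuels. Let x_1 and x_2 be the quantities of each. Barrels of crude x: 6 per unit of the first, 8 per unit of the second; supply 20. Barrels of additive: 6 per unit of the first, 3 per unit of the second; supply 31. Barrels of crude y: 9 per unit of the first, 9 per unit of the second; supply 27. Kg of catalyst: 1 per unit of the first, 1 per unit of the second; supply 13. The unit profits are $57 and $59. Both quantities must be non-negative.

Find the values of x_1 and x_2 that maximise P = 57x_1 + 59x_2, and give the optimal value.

x_1 = 2, x_2 = 1, maximum P = 173

Extreme points and P = 57x_1 + 59x_2:
  (0, 0) → P = 0
  (0, 5/2) → P = 295/2
  (3, 0) → P = 171
  (2, 1) → P = 173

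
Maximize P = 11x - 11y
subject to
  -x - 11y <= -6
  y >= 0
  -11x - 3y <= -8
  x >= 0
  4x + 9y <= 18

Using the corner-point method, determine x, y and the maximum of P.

x = 144/35, y = 6/35, maximum P = 1518/35

Corner points and P = 11x - 11y:
  (35/59, 29/59) → P = 66/59
  (144/35, 6/35) → P = 1518/35
  (6/29, 166/87) → P = -1628/87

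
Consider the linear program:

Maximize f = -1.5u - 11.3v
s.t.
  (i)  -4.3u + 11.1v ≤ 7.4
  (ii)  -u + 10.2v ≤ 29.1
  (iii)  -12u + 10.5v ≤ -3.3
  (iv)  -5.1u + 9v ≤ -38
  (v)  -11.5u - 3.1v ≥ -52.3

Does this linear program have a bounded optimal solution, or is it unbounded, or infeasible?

From the feasible point (-2462/363, -14639/1815), moving in the direction (-10.5, -12) keeps every constraint satisfied while f increases without bound.

unbounded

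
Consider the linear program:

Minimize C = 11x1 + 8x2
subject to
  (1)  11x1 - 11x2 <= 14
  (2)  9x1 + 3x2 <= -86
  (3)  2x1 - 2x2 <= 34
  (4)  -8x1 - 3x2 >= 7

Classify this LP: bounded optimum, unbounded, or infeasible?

unbounded

From the feasible point (-226/33, -268/33), moving in the direction (-2, -2) keeps every constraint satisfied while C decreases without bound.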